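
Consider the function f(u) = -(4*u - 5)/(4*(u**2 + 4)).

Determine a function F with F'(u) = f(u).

Recover f(u) by differentiating a candidate F(u); any mismatch rules it out.
Check: d/du[-log(u**2 + 4)/2 + 5*atan(u/2)/8] = (5 - 4*u)/(4*u**2 + 16), which equals f(u).

An antiderivative is F(u) = -log(u**2 + 4)/2 + 5*atan(u/2)/8.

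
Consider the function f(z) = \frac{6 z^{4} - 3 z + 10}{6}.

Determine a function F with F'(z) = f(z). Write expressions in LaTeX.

An antiderivative is F(z) = \frac{z \left(12 z^{4} - 15 z + 100\right)}{60}.

Any candidate F(z) must reproduce f(z) exactly when differentiated.
Check: d/dz[\frac{z \left(12 z^{4} - 15 z + 100\right)}{60}] = z^{4} - \frac{z}{2} + \frac{5}{3}, which equals f(z).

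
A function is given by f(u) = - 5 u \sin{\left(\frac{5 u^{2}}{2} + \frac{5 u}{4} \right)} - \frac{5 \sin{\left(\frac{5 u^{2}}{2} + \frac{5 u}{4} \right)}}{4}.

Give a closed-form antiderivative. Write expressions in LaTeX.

The substitution w = \frac{5 u^{2}}{2} + \frac{5 u}{4} works: f is exactly (dF/dw)*(dw/du) for that inner function.
Check: d/du[\cos{\left(\frac{5 u^{2}}{2} + \frac{5 u}{4} \right)}] = - 5 u \sin{\left(\frac{5 u^{2}}{2} + \frac{5 u}{4} \right)} - \frac{5 \sin{\left(\frac{5 u^{2}}{2} + \frac{5 u}{4} \right)}}{4} = f(u).

An antiderivative is F(u) = \cos{\left(\frac{5 u^{2}}{2} + \frac{5 u}{4} \right)}.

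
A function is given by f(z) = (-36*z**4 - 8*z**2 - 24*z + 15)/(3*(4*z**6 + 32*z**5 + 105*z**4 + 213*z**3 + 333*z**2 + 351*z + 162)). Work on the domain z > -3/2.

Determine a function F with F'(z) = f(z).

Factor the denominator (3*(z + 2)*(z + 3)*(2*z + 3)**2*(z**2 + 3)) and decompose: f = (167*z + 831)/(1764*(z**2 + 3)) + 44728/(1323*(2*z + 3)) - 796/(63*(2*z + 3)**2) + 967/(108*(z + 3)) - 545/(21*(z + 2)); each piece integrates to a log, atan, or power term.
Check: d/dz[(357824*z*log(z + 3/2) - 549360*z*log(z + 2) + 189532*z*log(z + 3) + 1002*z*log(z**2 + 3) + 3324*sqrt(3)*z*atan(sqrt(3)*z/3) + 536736*log(z + 3/2) - 824040*log(z + 2) + 284298*log(z + 3) + 1503*log(z**2 + 3) + 4986*sqrt(3)*atan(sqrt(3)*z/3) + 66864)/(10584*(2*z + 3))] = (-36*z**4 - 8*z**2 - 24*z + 15)/(12*z**6 + 96*z**5 + 315*z**4 + 639*z**3 + 999*z**2 + 1053*z + 486), which equals f(z).

An antiderivative is F(z) = (357824*z*log(z + 3/2) - 549360*z*log(z + 2) + 189532*z*log(z + 3) + 1002*z*log(z**2 + 3) + 3324*sqrt(3)*z*atan(sqrt(3)*z/3) + 536736*log(z + 3/2) - 824040*log(z + 2) + 284298*log(z + 3) + 1503*log(z**2 + 3) + 4986*sqrt(3)*atan(sqrt(3)*z/3) + 66864)/(10584*(2*z + 3)).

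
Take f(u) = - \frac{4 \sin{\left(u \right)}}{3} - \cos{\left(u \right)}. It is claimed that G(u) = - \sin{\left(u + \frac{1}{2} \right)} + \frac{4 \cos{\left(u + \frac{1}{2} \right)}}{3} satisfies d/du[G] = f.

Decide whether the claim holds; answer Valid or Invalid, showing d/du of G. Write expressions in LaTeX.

d/du[G] = - \frac{4 \sin{\left(u + \frac{1}{2} \right)}}{3} - \cos{\left(u + \frac{1}{2} \right)}
d/du[G] - f(u) = \frac{4 \sin{\left(u \right)}}{3} - \frac{4 \sin{\left(u + \frac{1}{2} \right)}}{3} + \cos{\left(u \right)} - \cos{\left(u + \frac{1}{2} \right)} != 0.

Invalid: d/du[G] - f = \frac{4 \sin{\left(u \right)}}{3} - \frac{4 \sin{\left(u + \frac{1}{2} \right)}}{3} + \cos{\left(u \right)} - \cos{\left(u + \frac{1}{2} \right)}, which is not 0.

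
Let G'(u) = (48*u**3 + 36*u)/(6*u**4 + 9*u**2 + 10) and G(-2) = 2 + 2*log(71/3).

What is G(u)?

G(u) = 2*(log(u**4 + 3*u**2/2 + 5/3) + 1)

The substitution w = u**4 + 3*u**2/2 + 5/3 works: G'(u) is exactly (dG/dw)*(dw/du) for that inner function.
A general antiderivative is 2*log(u**4 + 3*u**2/2 + 5/3) + C.
The condition gives C = 2 + 2*log(71/3) - (2*log(71/3)) = 2.
So G(u) = 2*(log(u**4 + 3*u**2/2 + 5/3) + 1).
Check: d/du[2*(log(u**4 + 3*u**2/2 + 5/3) + 1)] = (48*u**3 + 36*u)/(6*u**4 + 9*u**2 + 10) = G'(u).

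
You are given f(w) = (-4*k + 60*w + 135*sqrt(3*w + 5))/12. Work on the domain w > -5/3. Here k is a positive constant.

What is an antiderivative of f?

Whatever form F(w) takes, F'(w) = f(w) is non-negotiable.
Check: d/dw[(-2*k*w + 15*w**2 + 15*(3*w + 5)**(3/2) + 6)/6] = -k/3 + 5*w + 45*sqrt(3*w + 5)/4, which equals f(w).

An antiderivative is F(w) = (-2*k*w + 15*w**2 + 15*(3*w + 5)**(3/2) + 6)/6.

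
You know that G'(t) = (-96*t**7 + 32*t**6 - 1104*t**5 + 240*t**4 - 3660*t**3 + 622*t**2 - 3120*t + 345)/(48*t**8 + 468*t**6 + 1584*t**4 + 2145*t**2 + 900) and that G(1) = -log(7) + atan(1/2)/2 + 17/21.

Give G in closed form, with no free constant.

Since d/dt undoes antidifferentiation here, G(t) must give back the stated G'(t).
A general antiderivative is (t/3 + 5/2)/(t**2 + 5/2) - log(4*t**2 + 3) + atan(t/2)/2 + C.
The condition gives C = -log(7) + atan(1/2)/2 + 17/21 - (-log(7) + atan(1/2)/2 + 17/21) = 0.
So G(t) = (-12*t**2*log(4*t**2 + 3) + 6*t**2*atan(t/2) + 4*t - 30*log(4*t**2 + 3) + 15*atan(t/2) + 30)/(12*t**2 + 30).
Check: d/dt[(-12*t**2*log(4*t**2 + 3) + 6*t**2*atan(t/2) + 4*t - 30*log(4*t**2 + 3) + 15*atan(t/2) + 30)/(12*t**2 + 30)] = (-96*t**7 + 32*t**6 - 1104*t**5 + 240*t**4 - 3660*t**3 + 622*t**2 - 3120*t + 345)/(48*t**8 + 468*t**6 + 1584*t**4 + 2145*t**2 + 900) = G'(t).

G(t) = (-12*t**2*log(4*t**2 + 3) + 6*t**2*atan(t/2) + 4*t - 30*log(4*t**2 + 3) + 15*atan(t/2) + 30)/(12*t**2 + 30)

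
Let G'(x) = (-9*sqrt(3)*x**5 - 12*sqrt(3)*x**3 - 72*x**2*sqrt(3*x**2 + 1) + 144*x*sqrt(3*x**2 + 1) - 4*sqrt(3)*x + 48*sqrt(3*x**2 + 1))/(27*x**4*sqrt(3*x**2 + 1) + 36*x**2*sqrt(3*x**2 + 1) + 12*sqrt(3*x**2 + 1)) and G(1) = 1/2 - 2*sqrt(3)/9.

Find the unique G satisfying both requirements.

Differentiate the proposed G(x) back; it has to land on the given G'(x).
A general antiderivative is (4*x - 4)/(3*x**2/2 + 1) - sqrt(x**2 + 1/3)/3 + C.
The condition gives C = 1/2 - 2*sqrt(3)/9 - (-2*sqrt(3)/9) = 1/2.
So G(x) = -(6*sqrt(3)*x**2*sqrt(3*x**2 + 1) - 27*x**2 - 144*x + 4*sqrt(3)*sqrt(3*x**2 + 1) + 126)/(18*(3*x**2 + 2)).
Check: d/dx[-(6*sqrt(3)*x**2*sqrt(3*x**2 + 1) - 27*x**2 - 144*x + 4*sqrt(3)*sqrt(3*x**2 + 1) + 126)/(18*(3*x**2 + 2))] = (-9*sqrt(3)*x**5 - 12*sqrt(3)*x**3 - 72*x**2*sqrt(3*x**2 + 1) + 144*x*sqrt(3*x**2 + 1) - 4*sqrt(3)*x + 48*sqrt(3*x**2 + 1))/(27*x**4*sqrt(3*x**2 + 1) + 36*x**2*sqrt(3*x**2 + 1) + 12*sqrt(3*x**2 + 1)) = G'(x).

G(x) = -(6*sqrt(3)*x**2*sqrt(3*x**2 + 1) - 27*x**2 - 144*x + 4*sqrt(3)*sqrt(3*x**2 + 1) + 126)/(18*(3*x**2 + 2))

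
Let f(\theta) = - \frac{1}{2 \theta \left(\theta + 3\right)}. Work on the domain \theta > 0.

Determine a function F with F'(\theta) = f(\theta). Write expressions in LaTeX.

The denominator factors as 2 \theta \left(\theta + 3\right); partial fractions split f into directly integrable pieces: \frac{1}{6 \left(\theta + 3\right)} - \frac{1}{6 \theta}.
Check: d/d\theta[\frac{- \log{\left(\theta \right)} + \log{\left(\theta + 3 \right)}}{6}] = - \frac{1}{2 \theta^{2} + 6 \theta}, which equals f(\theta).

An antiderivative is F(\theta) = \frac{- \log{\left(\theta \right)} + \log{\left(\theta + 3 \right)}}{6}.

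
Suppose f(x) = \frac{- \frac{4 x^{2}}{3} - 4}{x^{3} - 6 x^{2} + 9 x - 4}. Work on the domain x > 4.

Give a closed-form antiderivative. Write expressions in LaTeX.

The denominator factors as 3 \left(x - 4\right) \left(x - 1\right)^{2}; partial fractions split f into directly integrable pieces: \frac{40}{27 \left(x - 1\right)} + \frac{16}{9 \left(x - 1\right)^{2}} - \frac{76}{27 \left(x - 4\right)}.
Check: d/dx[- \frac{76 \log{\left(x - 4 \right)}}{27} + \frac{40 \log{\left(x - 1 \right)}}{27} - \frac{16}{9 x - 9}] = \frac{- 4 x^{2} - 12}{3 x^{3} - 18 x^{2} + 27 x - 12}, which equals f(x).

An antiderivative is F(x) = - \frac{76 \log{\left(x - 4 \right)}}{27} + \frac{40 \log{\left(x - 1 \right)}}{27} - \frac{16}{9 x - 9}.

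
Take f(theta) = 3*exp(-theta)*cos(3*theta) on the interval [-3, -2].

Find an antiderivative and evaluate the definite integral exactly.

A candidate is checked by its d/dtheta: the result must match f(theta).
F(theta) = 9*exp(-theta)*sin(3*theta)/10 - 3*exp(-theta)*cos(3*theta)/10 is an antiderivative of f.
Check: d/dtheta[9*exp(-theta)*sin(3*theta)/10 - 3*exp(-theta)*cos(3*theta)/10] = 3*exp(-theta)*cos(3*theta) = f(theta).
F(-2) = -3*exp(2)*cos(6)/10 - 9*exp(2)*sin(6)/10; F(-3) = -9*exp(3)*sin(9)/10 - 3*exp(3)*cos(9)/10.
Integral = F(-2) - F(-3) = 3*exp(3)*cos(9)/10 - 3*exp(2)*cos(6)/10 - 9*exp(2)*sin(6)/10 + 9*exp(3)*sin(9)/10.

Antiderivative: F(theta) = 9*exp(-theta)*sin(3*theta)/10 - 3*exp(-theta)*cos(3*theta)/10; value = 3*exp(3)*cos(9)/10 - 3*exp(2)*cos(6)/10 - 9*exp(2)*sin(6)/10 + 9*exp(3)*sin(9)/10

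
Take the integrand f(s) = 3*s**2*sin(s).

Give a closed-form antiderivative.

An antiderivative is F(s) = -3*s**2*cos(s) + 6*s*sin(s) + 6*cos(s).

For F(s) to be correct the identity F'(s) - f(s) = 0 must hold.
Check: d/ds[-3*s**2*cos(s) + 6*s*sin(s) + 6*cos(s)] = 3*s**2*sin(s) = f(s).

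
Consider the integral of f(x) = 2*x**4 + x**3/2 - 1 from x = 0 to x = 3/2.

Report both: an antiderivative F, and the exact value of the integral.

Antiderivative: F(x) = 2*x**5/5 + x**4/8 - x; value = 1389/640

The integrand splits into summands that can be handled one at a time.
F(x) = 2*x**5/5 + x**4/8 - x is an antiderivative of f.
Check: d/dx[2*x**5/5 + x**4/8 - x] = 2*x**4 + x**3/2 - 1 = f(x).
F(3/2) = 1389/640; F(0) = 0.
Integral = F(3/2) - F(0) = 1389/640.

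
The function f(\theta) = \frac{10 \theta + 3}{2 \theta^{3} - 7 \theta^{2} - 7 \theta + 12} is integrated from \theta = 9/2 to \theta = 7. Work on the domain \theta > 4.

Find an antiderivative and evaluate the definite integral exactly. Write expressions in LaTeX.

Factor the denominator (\left(\theta - 4\right) \left(\theta - 1\right) \left(2 \theta + 3\right)) and decompose: f = - \frac{48}{55 \left(2 \theta + 3\right)} - \frac{13}{15 \left(\theta - 1\right)} + \frac{43}{33 \left(\theta - 4\right)}; each piece integrates to a log, atan, or power term.
F(\theta) = \frac{43 \log{\left(\theta - 4 \right)}}{33} - \frac{13 \log{\left(\theta - 1 \right)}}{15} - \frac{24 \log{\left(\theta + \frac{3}{2} \right)}}{55} is an antiderivative of f.
Check: d/d\theta[\frac{43 \log{\left(\theta - 4 \right)}}{33} - \frac{13 \log{\left(\theta - 1 \right)}}{15} - \frac{24 \log{\left(\theta + \frac{3}{2} \right)}}{55}] = \frac{10 \theta + 3}{2 \theta^{3} - 7 \theta^{2} - 7 \theta + 12} = f(\theta).
F(7) = - \frac{13 \log{\left(6 \right)}}{15} - \frac{24 \log{\left(\frac{17}{2} \right)}}{55} + \frac{43 \log{\left(3 \right)}}{33}; F(9/2) = - \frac{13 \log{\left(\frac{7}{2} \right)}}{15} - \frac{43 \log{\left(2 \right)}}{33} - \frac{24 \log{\left(6 \right)}}{55}.
Integral = F(7) - F(9/2) = - \frac{24 \log{\left(\frac{17}{2} \right)}}{55} - \frac{71 \log{\left(6 \right)}}{165} + \frac{43 \log{\left(2 \right)}}{33} + \frac{13 \log{\left(\frac{7}{2} \right)}}{15} + \frac{43 \log{\left(3 \right)}}{33}.

Antiderivative: F(\theta) = \frac{43 \log{\left(\theta - 4 \right)}}{33} - \frac{13 \log{\left(\theta - 1 \right)}}{15} - \frac{24 \log{\left(\theta + \frac{3}{2} \right)}}{55}; value = - \frac{24 \log{\left(\frac{17}{2} \right)}}{55} - \frac{71 \log{\left(6 \right)}}{165} + \frac{43 \log{\left(2 \right)}}{33} + \frac{13 \log{\left(\frac{7}{2} \right)}}{15} + \frac{43 \log{\left(3 \right)}}{33}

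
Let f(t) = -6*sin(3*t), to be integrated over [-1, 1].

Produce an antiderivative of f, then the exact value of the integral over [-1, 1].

Antiderivative: F(t) = 2*cos(3*t); value = 0

Since d/dt undoes antidifferentiation here, F'(t) = f(t) is required of F(t).
F(t) = 2*cos(3*t) is an antiderivative of f.
Check: d/dt[2*cos(3*t)] = -6*sin(3*t) = f(t).
F(1) = 2*cos(3); F(-1) = 2*cos(3).
Integral = F(1) - F(-1) = 0.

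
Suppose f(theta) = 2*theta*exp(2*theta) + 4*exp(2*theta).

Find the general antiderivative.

F(theta) = theta*exp(2*theta) + 3*exp(2*theta)/2 + C

Recognize the product-rule pattern: f = u'v + uv' with u = theta + 3/2, v = exp(2*theta), so integration by parts undoes it.
Check: d/dtheta[theta*exp(2*theta) + 3*exp(2*theta)/2] = 2*theta*exp(2*theta) + 4*exp(2*theta) = f(theta).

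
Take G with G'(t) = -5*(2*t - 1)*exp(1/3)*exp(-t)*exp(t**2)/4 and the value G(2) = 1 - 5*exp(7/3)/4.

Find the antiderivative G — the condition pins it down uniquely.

G(t) = 1 - 5*exp(1/3)*exp(-t)*exp(t**2)/4

Recognize the product-rule pattern: G'(t) = u'v + uv' with u = -5*exp(-t)/4, v = exp(t**2 + 1/3), so integration by parts undoes it.
A general antiderivative is -5*exp(-t)*exp(t**2 + 1/3)/4 + C.
The condition gives C = 1 - 5*exp(7/3)/4 - (-5*exp(7/3)/4) = 1.
So G(t) = 1 - 5*exp(1/3)*exp(-t)*exp(t**2)/4.
Check: d/dt[1 - 5*exp(1/3)*exp(-t)*exp(t**2)/4] = (-10*t*exp(1/3)*exp(t**2) + 5*exp(1/3)*exp(t**2))*exp(-t)/4, which equals G'(t).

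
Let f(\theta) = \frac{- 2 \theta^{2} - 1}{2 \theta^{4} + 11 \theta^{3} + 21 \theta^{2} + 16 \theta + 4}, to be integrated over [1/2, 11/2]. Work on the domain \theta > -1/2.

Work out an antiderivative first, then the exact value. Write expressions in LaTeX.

The denominator factors as \left(\theta + 1\right) \left(\theta + 2\right)^{2} \left(2 \theta + 1\right); partial fractions split f into directly integrable pieces: - \frac{4}{3 \left(2 \theta + 1\right)} - \frac{7}{3 \left(\theta + 2\right)} - \frac{3}{\left(\theta + 2\right)^{2}} + \frac{3}{\theta + 1}.
F(\theta) = \frac{- 2 \theta \log{\left(\theta + \frac{1}{2} \right)} + 9 \theta \log{\left(\theta + 1 \right)} - 7 \theta \log{\left(\theta + 2 \right)} - 4 \log{\left(\theta + \frac{1}{2} \right)} + 18 \log{\left(\theta + 1 \right)} - 14 \log{\left(\theta + 2 \right)} + 9}{3 \theta + 6} is an antiderivative of f.
Check: d/d\theta[\frac{- 2 \theta \log{\left(\theta + \frac{1}{2} \right)} + 9 \theta \log{\left(\theta + 1 \right)} - 7 \theta \log{\left(\theta + 2 \right)} - 4 \log{\left(\theta + \frac{1}{2} \right)} + 18 \log{\left(\theta + 1 \right)} - 14 \log{\left(\theta + 2 \right)} + 9}{3 \theta + 6}] = \frac{- 2 \theta^{2} - 1}{2 \theta^{4} + 11 \theta^{3} + 21 \theta^{2} + 16 \theta + 4} = f(\theta).
F(11/2) = - \frac{7 \log{\left(\frac{15}{2} \right)}}{3} - \frac{2 \log{\left(6 \right)}}{3} + \frac{2}{5} + 3 \log{\left(\frac{13}{2} \right)}; F(1/2) = - \frac{7 \log{\left(\frac{5}{2} \right)}}{3} + \frac{6}{5} + 3 \log{\left(\frac{3}{2} \right)}.
Integral = F(11/2) - F(1/2) = - \frac{7 \log{\left(\frac{15}{2} \right)}}{3} - 3 \log{\left(\frac{3}{2} \right)} - \frac{2 \log{\left(6 \right)}}{3} - \frac{4}{5} + \frac{7 \log{\left(\frac{5}{2} \right)}}{3} + 3 \log{\left(\frac{13}{2} \right)}.

Antiderivative: F(\theta) = \frac{- 2 \theta \log{\left(\theta + \frac{1}{2} \right)} + 9 \theta \log{\left(\theta + 1 \right)} - 7 \theta \log{\left(\theta + 2 \right)} - 4 \log{\left(\theta + \frac{1}{2} \right)} + 18 \log{\left(\theta + 1 \right)} - 14 \log{\left(\theta + 2 \right)} + 9}{3 \theta + 6}; value = - \frac{7 \log{\left(\frac{15}{2} \right)}}{3} - 3 \log{\left(\frac{3}{2} \right)} - \frac{2 \log{\left(6 \right)}}{3} - \frac{4}{5} + \frac{7 \log{\left(\frac{5}{2} \right)}}{3} + 3 \log{\left(\frac{13}{2} \right)}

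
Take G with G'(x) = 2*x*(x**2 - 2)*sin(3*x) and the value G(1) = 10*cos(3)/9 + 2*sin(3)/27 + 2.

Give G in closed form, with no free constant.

G(x) = -2*x**3*cos(3*x)/3 + 2*x**2*sin(3*x)/3 + 16*x*cos(3*x)/9 - 16*sin(3*x)/27 + 2

A candidate passes only if d/dx[G] lands on the given G'(x) exactly.
A general antiderivative is -2*x**3*cos(3*x)/3 + 2*x**2*sin(3*x)/3 + 16*x*cos(3*x)/9 - 16*sin(3*x)/27 + C.
The condition gives C = 10*cos(3)/9 + 2*sin(3)/27 + 2 - (10*cos(3)/9 + 2*sin(3)/27) = 2.
So G(x) = -2*x**3*cos(3*x)/3 + 2*x**2*sin(3*x)/3 + 16*x*cos(3*x)/9 - 16*sin(3*x)/27 + 2.
Check: d/dx[-2*x**3*cos(3*x)/3 + 2*x**2*sin(3*x)/3 + 16*x*cos(3*x)/9 - 16*sin(3*x)/27 + 2] = 2*x**3*sin(3*x) - 4*x*sin(3*x), which equals G'(x).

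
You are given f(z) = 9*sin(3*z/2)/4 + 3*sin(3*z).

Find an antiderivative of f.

Integrate term by term and add the pieces.
Check: d/dz[(-3*cos(3*z/2) - 2*cos(3*z))/2] = 9*sin(3*z/2)/4 + 3*sin(3*z) = f(z).

An antiderivative is F(z) = (-3*cos(3*z/2) - 2*cos(3*z))/2.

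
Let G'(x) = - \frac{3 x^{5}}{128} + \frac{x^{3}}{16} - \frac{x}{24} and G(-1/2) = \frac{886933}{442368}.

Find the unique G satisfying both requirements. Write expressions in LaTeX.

G'(x) matches the chain-rule pattern g'(h)*h' with inner function h(x) = \frac{1}{3} - \frac{x^{2}}{4}; substituting u = h(x) collapses the integral.
A general antiderivative is \frac{\left(\frac{1}{3} - \frac{x^{2}}{4}\right)^{3}}{4} + C.
The condition gives C = \frac{886933}{442368} - (\frac{2197}{442368}) = 2.
So G(x) = - \frac{x^{6}}{256} + \frac{x^{4}}{64} - \frac{x^{2}}{48} + \frac{217}{108}.
Check: d/dx[- \frac{x^{6}}{256} + \frac{x^{4}}{64} - \frac{x^{2}}{48} + \frac{217}{108}] = - \frac{3 x^{5}}{128} + \frac{x^{3}}{16} - \frac{x}{24} = G'(x).

G(x) = - \frac{x^{6}}{256} + \frac{x^{4}}{64} - \frac{x^{2}}{48} + \frac{217}{108}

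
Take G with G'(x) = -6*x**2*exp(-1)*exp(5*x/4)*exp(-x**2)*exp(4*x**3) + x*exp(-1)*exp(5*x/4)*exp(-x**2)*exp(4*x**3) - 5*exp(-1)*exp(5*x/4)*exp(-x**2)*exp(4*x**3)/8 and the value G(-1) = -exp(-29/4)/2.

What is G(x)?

G(x) = -exp(-1)*exp(5*x/4)*exp(-x**2)*exp(4*x**3)/2

The substitution u = 4*x**3 - x**2 + 5*x/4 - 1 works: G'(x) is exactly (dG/du)*(du/dx) for that inner function.
A general antiderivative is -exp(4*x**3 - x**2 + 5*x/4 - 1)/2 + C.
The condition gives C = -exp(-29/4)/2 - (-exp(-29/4)/2) = 0.
So G(x) = -exp(-1)*exp(5*x/4)*exp(-x**2)*exp(4*x**3)/2.
Check: d/dx[-exp(-1)*exp(5*x/4)*exp(-x**2)*exp(4*x**3)/2] = (-48*x**2*exp(5*x/4)*exp(4*x**3) + 8*x*exp(5*x/4)*exp(4*x**3) - 5*exp(5*x/4)*exp(4*x**3))*exp(-1)*exp(-x**2)/8, which equals G'(x).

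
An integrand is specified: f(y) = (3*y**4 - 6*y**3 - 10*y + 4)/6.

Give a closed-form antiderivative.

An antiderivative is F(y) = y*(6*y**4 - 15*y**3 - 50*y + 40)/60.

Recover f(y) by differentiating a candidate F(y); any mismatch rules it out.
Check: d/dy[y*(6*y**4 - 15*y**3 - 50*y + 40)/60] = y**4/2 - y**3 - 5*y/3 + 2/3, which equals f(y).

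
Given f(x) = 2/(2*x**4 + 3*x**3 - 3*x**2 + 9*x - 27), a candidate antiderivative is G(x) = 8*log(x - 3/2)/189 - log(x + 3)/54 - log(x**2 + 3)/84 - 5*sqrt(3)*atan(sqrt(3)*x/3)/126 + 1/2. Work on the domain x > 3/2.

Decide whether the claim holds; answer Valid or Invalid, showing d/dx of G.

Valid: G'(x) = f(x).

d/dx[G] = 2/(2*x**4 + 3*x**3 - 3*x**2 + 9*x - 27)
This equals f(x) exactly, so the claim holds.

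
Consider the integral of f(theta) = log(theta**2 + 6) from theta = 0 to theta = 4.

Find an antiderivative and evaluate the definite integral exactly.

An antiderivative F(theta) passes only if d/dtheta[F] lands on f(theta) exactly.
F(theta) = theta*log(theta**2 + 6) - 2*theta + 2*sqrt(6)*atan(sqrt(6)*theta/6) is an antiderivative of f.
Check: d/dtheta[theta*log(theta**2 + 6) - 2*theta + 2*sqrt(6)*atan(sqrt(6)*theta/6)] = log(theta**2 + 6) = f(theta).
F(4) = -8 + 2*sqrt(6)*atan(2*sqrt(6)/3) + 4*log(22); F(0) = 0.
Integral = F(4) - F(0) = -8 + 2*sqrt(6)*atan(2*sqrt(6)/3) + 4*log(22).

Antiderivative: F(theta) = theta*log(theta**2 + 6) - 2*theta + 2*sqrt(6)*atan(sqrt(6)*theta/6); value = -8 + 2*sqrt(6)*atan(2*sqrt(6)/3) + 4*log(22)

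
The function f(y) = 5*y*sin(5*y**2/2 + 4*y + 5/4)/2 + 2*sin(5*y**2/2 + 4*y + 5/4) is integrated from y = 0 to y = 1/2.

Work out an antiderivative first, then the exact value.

f matches the chain-rule pattern g'(h)*h' with inner function h(y) = 5*y**2/2 + 4*y + 5/4; substituting u = h(y) collapses the integral.
F(y) = -cos(5*y**2/2 + 4*y + 5/4)/2 is an antiderivative of f.
Check: d/dy[-cos(5*y**2/2 + 4*y + 5/4)/2] = 5*y*sin(5*y**2/2 + 4*y + 5/4)/2 + 2*sin(5*y**2/2 + 4*y + 5/4) = f(y).
F(1/2) = -cos(31/8)/2; F(0) = -cos(5/4)/2.
Integral = F(1/2) - F(0) = cos(5/4)/2 - cos(31/8)/2.

Antiderivative: F(y) = -cos(5*y**2/2 + 4*y + 5/4)/2; value = cos(5/4)/2 - cos(31/8)/2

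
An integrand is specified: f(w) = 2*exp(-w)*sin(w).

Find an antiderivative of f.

An antiderivative is F(w) = (-sin(w) - cos(w))*exp(-w).

An antiderivative F(w) passes only if d/dw[F] lands on f(w) exactly.
Check: d/dw[(-sin(w) - cos(w))*exp(-w)] = 2*exp(-w)*sin(w) = f(w).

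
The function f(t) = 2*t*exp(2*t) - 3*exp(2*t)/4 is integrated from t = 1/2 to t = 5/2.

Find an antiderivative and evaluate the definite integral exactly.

Antiderivative: F(t) = (8*t - 7)*exp(2*t)/8; value = 3*exp(1)/8 + 13*exp(5)/8

Recognize the product-rule pattern: f = u'v + uv' with u = t - 7/8, v = exp(2*t), so integration by parts undoes it.
F(t) = (8*t - 7)*exp(2*t)/8 is an antiderivative of f.
Check: d/dt[(8*t - 7)*exp(2*t)/8] = 2*t*exp(2*t) - 3*exp(2*t)/4 = f(t).
F(5/2) = 13*exp(5)/8; F(1/2) = -3*exp(1)/8.
Integral = F(5/2) - F(1/2) = 3*exp(1)/8 + 13*exp(5)/8.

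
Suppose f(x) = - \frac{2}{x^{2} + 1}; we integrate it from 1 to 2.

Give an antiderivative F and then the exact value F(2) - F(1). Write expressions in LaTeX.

Antiderivative: F(x) = - 2 \operatorname{atan}{\left(x \right)}; value = - 2 \operatorname{atan}{\left(2 \right)} + \frac{\pi}{2}

Differentiate the proposed F(x) back; it has to land on f(x) exactly.
F(x) = - 2 \operatorname{atan}{\left(x \right)} is an antiderivative of f.
Check: d/dx[- 2 \operatorname{atan}{\left(x \right)}] = - \frac{2}{x^{2} + 1} = f(x).
F(2) = - 2 \operatorname{atan}{\left(2 \right)}; F(1) = - \frac{\pi}{2}.
Integral = F(2) - F(1) = - 2 \operatorname{atan}{\left(2 \right)} + \frac{\pi}{2}.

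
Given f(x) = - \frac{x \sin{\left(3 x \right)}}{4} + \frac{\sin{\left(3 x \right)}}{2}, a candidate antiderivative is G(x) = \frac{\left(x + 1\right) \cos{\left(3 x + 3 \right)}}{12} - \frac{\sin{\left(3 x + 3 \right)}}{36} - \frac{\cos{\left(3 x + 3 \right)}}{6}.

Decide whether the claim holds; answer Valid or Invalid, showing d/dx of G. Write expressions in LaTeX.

Invalid: d/dx[G] - f = \frac{x \sin{\left(3 x \right)}}{4} - \frac{x \sin{\left(3 x + 3 \right)}}{4} - \frac{\sin{\left(3 x \right)}}{2} + \frac{\sin{\left(3 x + 3 \right)}}{4}, which is not 0.

d/dx[G] = - \frac{x \sin{\left(3 x + 3 \right)}}{4} + \frac{\sin{\left(3 x + 3 \right)}}{4}
d/dx[G] - f(x) = \frac{x \sin{\left(3 x \right)}}{4} - \frac{x \sin{\left(3 x + 3 \right)}}{4} - \frac{\sin{\left(3 x \right)}}{2} + \frac{\sin{\left(3 x + 3 \right)}}{4} != 0.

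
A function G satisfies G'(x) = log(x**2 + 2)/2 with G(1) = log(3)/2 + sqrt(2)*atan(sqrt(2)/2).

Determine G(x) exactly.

For G(x) to be correct, d/dx[G] must agree with the stated G'(x) identically.
A general antiderivative is x*log(x**2 + 2)/2 - x + sqrt(2)*atan(sqrt(2)*x/2) + C.
The condition gives C = log(3)/2 + sqrt(2)*atan(sqrt(2)/2) - (-1 + log(3)/2 + sqrt(2)*atan(sqrt(2)/2)) = 1.
So G(x) = x*log(x**2 + 2)/2 - x + sqrt(2)*atan(sqrt(2)*x/2) + 1.
Check: d/dx[x*log(x**2 + 2)/2 - x + sqrt(2)*atan(sqrt(2)*x/2) + 1] = log(x**2 + 2)/2 = G'(x).

G(x) = x*log(x**2 + 2)/2 - x + sqrt(2)*atan(sqrt(2)*x/2) + 1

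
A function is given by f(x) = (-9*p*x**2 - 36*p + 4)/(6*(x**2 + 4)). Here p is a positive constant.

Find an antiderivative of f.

An antiderivative is F(x) = -(9*p*x - 2*atan(x/2))/6.

Differentiate the proposed F(x) back; it has to land on f(x) exactly.
Check: d/dx[-(9*p*x - 2*atan(x/2))/6] = (-9*p*x**2 - 36*p + 4)/(6*x**2 + 24), which equals f(x).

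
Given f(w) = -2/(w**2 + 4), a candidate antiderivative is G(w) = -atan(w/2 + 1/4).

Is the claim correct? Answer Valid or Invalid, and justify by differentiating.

Invalid: d/dw[G] - f = (8*w + 2)/(4*w**4 + 4*w**3 + 33*w**2 + 16*w + 68), which is not 0.

d/dw[G] = -8/(4*w**2 + 4*w + 17)
d/dw[G] - f(w) = (8*w + 2)/(4*w**4 + 4*w**3 + 33*w**2 + 16*w + 68) != 0.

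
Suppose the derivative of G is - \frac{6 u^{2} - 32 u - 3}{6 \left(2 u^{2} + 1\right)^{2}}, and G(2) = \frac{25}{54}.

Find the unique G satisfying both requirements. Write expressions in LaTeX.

G(u) = \frac{6 u^{2} + 3 u - 5}{12 u^{2} + 6}

G'(u) has the shape v'r + vr' for v = \frac{1}{2 u^{2} + 1} and r = \frac{u}{2} - \frac{4}{3} — it is the derivative of the product v*r.
A general antiderivative is \frac{\frac{u}{2} - \frac{4}{3}}{2 u^{2} + 1} + C.
The condition gives C = \frac{25}{54} - (- \frac{1}{27}) = \frac{1}{2}.
So G(u) = \frac{6 u^{2} + 3 u - 5}{12 u^{2} + 6}.
Check: d/du[\frac{6 u^{2} + 3 u - 5}{12 u^{2} + 6}] = \frac{- 6 u^{2} + 32 u + 3}{24 u^{4} + 24 u^{2} + 6}, which equals G'(u).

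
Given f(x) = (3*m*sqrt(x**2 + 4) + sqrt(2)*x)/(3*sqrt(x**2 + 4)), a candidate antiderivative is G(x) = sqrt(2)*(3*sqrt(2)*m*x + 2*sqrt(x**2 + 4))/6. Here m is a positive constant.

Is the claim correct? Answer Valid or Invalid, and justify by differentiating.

Valid. The derivative of G reproduces f.

d/dx[G] = (3*m*sqrt(x**2 + 4) + sqrt(2)*x)/(3*sqrt(x**2 + 4))
This equals f(x) exactly, so the claim holds.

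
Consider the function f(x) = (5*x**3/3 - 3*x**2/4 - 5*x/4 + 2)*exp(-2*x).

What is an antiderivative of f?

An antiderivative is F(x) = (-20*x**3 - 21*x**2 - 6*x - 27)*exp(-2*x)/24.

f has the shape u'v + uv' for u = -5*x**3/6 - 7*x**2/8 - x/4 - 9/8 and v = exp(-2*x) — it is the derivative of the product u*v.
Check: d/dx[(-20*x**3 - 21*x**2 - 6*x - 27)*exp(-2*x)/24] = (20*x**3 - 9*x**2 - 15*x + 24)*exp(-2*x)/12, which equals f(x).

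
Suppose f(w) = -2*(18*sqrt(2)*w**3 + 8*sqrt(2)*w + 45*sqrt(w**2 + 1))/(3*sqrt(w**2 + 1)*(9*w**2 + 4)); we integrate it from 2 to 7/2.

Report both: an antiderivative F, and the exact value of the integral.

A first test for any F(w): its w-derivative must equal f(w) identically.
F(w) = -(4*sqrt(2)*sqrt(w**2 + 1) + 15*atan(3*w/2))/3 is an antiderivative of f.
Check: d/dw[-(4*sqrt(2)*sqrt(w**2 + 1) + 15*atan(3*w/2))/3] = (-36*sqrt(2)*w**3 - 16*sqrt(2)*w - 90*sqrt(w**2 + 1))/(27*w**2*sqrt(w**2 + 1) + 12*sqrt(w**2 + 1)), which equals f(w).
F(7/2) = -5*atan(21/4) - 2*sqrt(106)/3; F(2) = -5*atan(3) - 4*sqrt(10)/3.
Integral = F(7/2) - F(2) = -5*atan(21/4) - 2*sqrt(106)/3 + 4*sqrt(10)/3 + 5*atan(3).

Antiderivative: F(w) = -(4*sqrt(2)*sqrt(w**2 + 1) + 15*atan(3*w/2))/3; value = -5*atan(21/4) - 2*sqrt(106)/3 + 4*sqrt(10)/3 + 5*atan(3)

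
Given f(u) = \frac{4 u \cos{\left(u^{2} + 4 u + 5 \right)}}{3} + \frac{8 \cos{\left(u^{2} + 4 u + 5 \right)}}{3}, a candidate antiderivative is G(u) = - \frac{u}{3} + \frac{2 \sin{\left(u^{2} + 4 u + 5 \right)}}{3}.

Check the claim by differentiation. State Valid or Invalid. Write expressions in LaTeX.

Invalid: d/du[G] - f = - \frac{1}{3}, which is not 0.

d/du[G] = \frac{4 u \cos{\left(u^{2} + 4 u + 5 \right)}}{3} + \frac{8 \cos{\left(u^{2} + 4 u + 5 \right)}}{3} - \frac{1}{3}
d/du[G] - f(u) = - \frac{1}{3} != 0.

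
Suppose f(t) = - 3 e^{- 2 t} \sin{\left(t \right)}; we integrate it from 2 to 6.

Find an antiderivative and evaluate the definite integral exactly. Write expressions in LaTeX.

Antiderivative: F(t) = \frac{6 e^{- 2 t} \sin{\left(t \right)}}{5} + \frac{3 e^{- 2 t} \cos{\left(t \right)}}{5}; value = - \frac{6 \sin{\left(2 \right)}}{5 e^{4}} + \frac{6 \sin{\left(6 \right)}}{5 e^{12}} + \frac{3 \cos{\left(6 \right)}}{5 e^{12}} - \frac{3 \cos{\left(2 \right)}}{5 e^{4}}

A candidate is checked by its d/dt: the result must match f(t).
F(t) = \frac{6 e^{- 2 t} \sin{\left(t \right)}}{5} + \frac{3 e^{- 2 t} \cos{\left(t \right)}}{5} is an antiderivative of f.
Check: d/dt[\frac{6 e^{- 2 t} \sin{\left(t \right)}}{5} + \frac{3 e^{- 2 t} \cos{\left(t \right)}}{5}] = - 3 e^{- 2 t} \sin{\left(t \right)} = f(t).
F(6) = \frac{6 \sin{\left(6 \right)}}{5 e^{12}} + \frac{3 \cos{\left(6 \right)}}{5 e^{12}}; F(2) = \frac{3 \cos{\left(2 \right)}}{5 e^{4}} + \frac{6 \sin{\left(2 \right)}}{5 e^{4}}.
Integral = F(6) - F(2) = - \frac{6 \sin{\left(2 \right)}}{5 e^{4}} + \frac{6 \sin{\left(6 \right)}}{5 e^{12}} + \frac{3 \cos{\left(6 \right)}}{5 e^{12}} - \frac{3 \cos{\left(2 \right)}}{5 e^{4}}.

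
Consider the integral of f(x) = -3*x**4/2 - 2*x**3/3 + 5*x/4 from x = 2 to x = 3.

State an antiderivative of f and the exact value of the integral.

Antiderivative: F(x) = -3*x**5/10 - x**4/6 + 5*x**2/8; value = -8521/120

Integrate term by term and add the pieces.
F(x) = -3*x**5/10 - x**4/6 + 5*x**2/8 is an antiderivative of f.
Check: d/dx[-3*x**5/10 - x**4/6 + 5*x**2/8] = -3*x**4/2 - 2*x**3/3 + 5*x/4 = f(x).
F(3) = -3231/40; F(2) = -293/30.
Integral = F(3) - F(2) = -8521/120.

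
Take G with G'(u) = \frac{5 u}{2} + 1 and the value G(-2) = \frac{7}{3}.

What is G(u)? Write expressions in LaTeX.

G(u) = \frac{5 u^{2}}{4} + u - \frac{2}{3}

Any candidate G(u) must reproduce the stated G'(u) exactly.
A general antiderivative is \frac{5 u^{2}}{4} + u - \frac{2}{3} + C.
The condition gives C = \frac{7}{3} - (\frac{7}{3}) = 0.
So G(u) = \frac{5 u^{2}}{4} + u - \frac{2}{3}.
Check: d/du[\frac{5 u^{2}}{4} + u - \frac{2}{3}] = \frac{5 u}{2} + 1 = G'(u).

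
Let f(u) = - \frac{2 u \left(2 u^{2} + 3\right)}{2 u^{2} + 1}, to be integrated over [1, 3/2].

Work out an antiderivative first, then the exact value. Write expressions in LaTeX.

Antiderivative: F(u) = \frac{- 3 u^{2} - 3 \log{\left(2 u^{2} + 1 \right)} - 5}{3}; value = - \log{\left(\frac{11}{2} \right)} - \frac{5}{4} + \log{\left(3 \right)}

An antiderivative F(u) passes only if d/du[F] lands on f(u) exactly.
F(u) = \frac{- 3 u^{2} - 3 \log{\left(2 u^{2} + 1 \right)} - 5}{3} is an antiderivative of f.
Check: d/du[\frac{- 3 u^{2} - 3 \log{\left(2 u^{2} + 1 \right)} - 5}{3}] = \frac{- 4 u^{3} - 6 u}{2 u^{2} + 1}, which equals f(u).
F(3/2) = - \frac{47}{12} - \log{\left(\frac{11}{2} \right)}; F(1) = - \frac{8}{3} - \log{\left(3 \right)}.
Integral = F(3/2) - F(1) = - \log{\left(\frac{11}{2} \right)} - \frac{5}{4} + \log{\left(3 \right)}.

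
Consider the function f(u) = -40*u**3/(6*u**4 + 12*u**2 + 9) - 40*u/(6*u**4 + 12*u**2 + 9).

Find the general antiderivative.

The substitution w = 2*u**4 + 4*u**2 + 3 works: f is exactly (dF/dw)*(dw/du) for that inner function.
Check: d/du[-5*log(2*u**4 + 4*u**2 + 3)/3] = (-40*u**3 - 40*u)/(6*u**4 + 12*u**2 + 9), which equals f(u).

F(u) = -5*log(2*u**4 + 4*u**2 + 3)/3 + C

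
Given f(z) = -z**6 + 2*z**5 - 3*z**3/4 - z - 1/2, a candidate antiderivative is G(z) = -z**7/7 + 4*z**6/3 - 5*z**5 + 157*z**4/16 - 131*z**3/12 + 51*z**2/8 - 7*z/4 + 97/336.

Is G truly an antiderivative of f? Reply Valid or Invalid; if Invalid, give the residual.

Invalid: d/dz[G] - f = 6*z**5 - 25*z**4 + 40*z**3 - 131*z**2/4 + 55*z/4 - 5/4, which is not 0.

d/dz[G] = -z**6 + 8*z**5 - 25*z**4 + 157*z**3/4 - 131*z**2/4 + 51*z/4 - 7/4
d/dz[G] - f(z) = 6*z**5 - 25*z**4 + 40*z**3 - 131*z**2/4 + 55*z/4 - 5/4 != 0.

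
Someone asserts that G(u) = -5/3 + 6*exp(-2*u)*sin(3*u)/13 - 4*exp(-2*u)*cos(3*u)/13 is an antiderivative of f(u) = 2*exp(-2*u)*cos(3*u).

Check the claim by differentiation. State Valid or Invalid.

d/du[G] = 2*exp(-2*u)*cos(3*u)
This equals f(u) exactly, so the claim holds.

Valid: G'(u) = f(u).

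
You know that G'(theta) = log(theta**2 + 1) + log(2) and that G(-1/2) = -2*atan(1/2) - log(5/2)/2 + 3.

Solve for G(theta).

G(theta) = theta*log(2*theta**2 + 2) - 2*theta + 2*atan(theta) + 2

Recover the given G'(theta) by differentiating a candidate G(theta); any mismatch rules it out.
A general antiderivative is theta*log(2*theta**2 + 2) - 2*theta + 2*atan(theta) + C.
The condition gives C = -2*atan(1/2) - log(5/2)/2 + 3 - (-2*atan(1/2) - log(5/2)/2 + 1) = 2.
So G(theta) = theta*log(2*theta**2 + 2) - 2*theta + 2*atan(theta) + 2.
Check: d/dtheta[theta*log(2*theta**2 + 2) - 2*theta + 2*atan(theta) + 2] = log(theta**2 + 1) + log(2) = G'(theta).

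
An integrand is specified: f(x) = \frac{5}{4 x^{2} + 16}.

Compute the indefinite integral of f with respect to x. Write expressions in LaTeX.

F(x) = \frac{5 \operatorname{atan}{\left(\frac{x}{2} \right)}}{8} + C

An antiderivative F(x) passes only if d/dx[F] lands on f(x) exactly.
Check: d/dx[\frac{5 \operatorname{atan}{\left(\frac{x}{2} \right)}}{8}] = \frac{5}{4 x^{2} + 16} = f(x).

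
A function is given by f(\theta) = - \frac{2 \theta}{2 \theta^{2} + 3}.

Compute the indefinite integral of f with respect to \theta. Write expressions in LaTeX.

F(\theta) = - \frac{\log{\left(\frac{2 \theta^{4}}{3} + 2 \theta^{2} + \frac{3}{2} \right)}}{4} + C

f matches the chain-rule pattern g'(h)*h' with inner function h(\theta) = \frac{2 \theta^{4}}{3} + 2 \theta^{2} + \frac{3}{2}; substituting u = h(\theta) collapses the integral.
Check: d/d\theta[- \frac{\log{\left(\frac{2 \theta^{4}}{3} + 2 \theta^{2} + \frac{3}{2} \right)}}{4}] = - \frac{2 \theta}{2 \theta^{2} + 3} = f(\theta).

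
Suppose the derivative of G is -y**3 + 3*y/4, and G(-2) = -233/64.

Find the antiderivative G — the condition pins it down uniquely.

G(y) = -(y**2 - 3/4)**2/4 - 1

G'(y) matches the chain-rule pattern g'(h)*h' with inner function h(y) = y**2 - 3/4; substituting u = h(y) collapses the integral.
A general antiderivative is -(y**2 - 3/4)**2/4 + C.
The condition gives C = -233/64 - (-169/64) = -1.
So G(y) = -(y**2 - 3/4)**2/4 - 1.
Check: d/dy[-(y**2 - 3/4)**2/4 - 1] = -y**3 + 3*y/4 = G'(y).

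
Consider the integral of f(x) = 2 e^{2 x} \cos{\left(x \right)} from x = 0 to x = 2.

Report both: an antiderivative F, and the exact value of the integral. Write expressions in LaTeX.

A first test for any F(x): its x-derivative must equal f(x) identically.
F(x) = \frac{2 \left(\sin{\left(x \right)} + 2 \cos{\left(x \right)}\right) e^{2 x}}{5} is an antiderivative of f.
Check: d/dx[\frac{2 \left(\sin{\left(x \right)} + 2 \cos{\left(x \right)}\right) e^{2 x}}{5}] = 2 e^{2 x} \cos{\left(x \right)} = f(x).
F(2) = \frac{4 e^{4} \cos{\left(2 \right)}}{5} + \frac{2 e^{4} \sin{\left(2 \right)}}{5}; F(0) = \frac{4}{5}.
Integral = F(2) - F(0) = \frac{4 e^{4} \cos{\left(2 \right)}}{5} - \frac{4}{5} + \frac{2 e^{4} \sin{\left(2 \right)}}{5}.

Antiderivative: F(x) = \frac{2 \left(\sin{\left(x \right)} + 2 \cos{\left(x \right)}\right) e^{2 x}}{5}; value = \frac{4 e^{4} \cos{\left(2 \right)}}{5} - \frac{4}{5} + \frac{2 e^{4} \sin{\left(2 \right)}}{5}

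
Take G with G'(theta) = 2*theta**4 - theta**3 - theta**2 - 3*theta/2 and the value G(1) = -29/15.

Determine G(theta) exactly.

G(theta) = (24*theta**5 - 15*theta**4 - 20*theta**3 - 45*theta**2 - 60)/60

The integrand splits into summands that can be handled one at a time.
A general antiderivative is 2*theta**5/5 - theta**4/4 - theta**3/3 - 3*theta**2/4 + C.
The condition gives C = -29/15 - (-14/15) = -1.
So G(theta) = (24*theta**5 - 15*theta**4 - 20*theta**3 - 45*theta**2 - 60)/60.
Check: d/dtheta[(24*theta**5 - 15*theta**4 - 20*theta**3 - 45*theta**2 - 60)/60] = 2*theta**4 - theta**3 - theta**2 - 3*theta/2 = G'(theta).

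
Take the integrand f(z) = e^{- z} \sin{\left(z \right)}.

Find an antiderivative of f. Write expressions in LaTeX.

An antiderivative F(z) passes only if d/dz[F] lands on f(z) exactly.
Check: d/dz[- \frac{e^{- z} \sin{\left(z \right)}}{2} - \frac{e^{- z} \cos{\left(z \right)}}{2}] = e^{- z} \sin{\left(z \right)} = f(z).

An antiderivative is F(z) = - \frac{e^{- z} \sin{\left(z \right)}}{2} - \frac{e^{- z} \cos{\left(z \right)}}{2}.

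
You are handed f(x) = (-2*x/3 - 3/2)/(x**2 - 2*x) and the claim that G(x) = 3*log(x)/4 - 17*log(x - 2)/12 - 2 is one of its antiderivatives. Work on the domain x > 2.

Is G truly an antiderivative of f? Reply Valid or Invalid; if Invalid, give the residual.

Valid: G'(x) = f(x).

d/dx[G] = (-4*x - 9)/(6*x**2 - 12*x)
This equals f(x) exactly, so the claim holds.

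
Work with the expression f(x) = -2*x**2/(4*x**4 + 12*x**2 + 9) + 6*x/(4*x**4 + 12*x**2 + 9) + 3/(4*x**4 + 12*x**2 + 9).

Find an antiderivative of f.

Recognize the product-rule pattern: f = u'v + uv' with u = 1/(2*x**2 + 3), v = x - 3/2, so integration by parts undoes it.
Check: d/dx[x/(2*x**2 + 3) - 3/(4*x**2 + 6)] = (-2*x**2 + 6*x + 3)/(4*x**4 + 12*x**2 + 9), which equals f(x).

An antiderivative is F(x) = x/(2*x**2 + 3) - 3/(4*x**2 + 6).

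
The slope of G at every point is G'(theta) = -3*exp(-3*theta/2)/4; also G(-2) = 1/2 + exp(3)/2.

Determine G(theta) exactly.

Any candidate G(theta) must reproduce the stated G'(theta) exactly.
A general antiderivative is exp(-3*theta/2)/2 + C.
The condition gives C = 1/2 + exp(3)/2 - (exp(3)/2) = 1/2.
So G(theta) = (exp(theta/2) + 1)*(-exp(theta/2) + exp(theta) + 1)*exp(-3*theta/2)/2.
Check: d/dtheta[(exp(theta/2) + 1)*(-exp(theta/2) + exp(theta) + 1)*exp(-3*theta/2)/2] = -3*exp(-3*theta/2)/4 = G'(theta).

G(theta) = (exp(theta/2) + 1)*(-exp(theta/2) + exp(theta) + 1)*exp(-3*theta/2)/2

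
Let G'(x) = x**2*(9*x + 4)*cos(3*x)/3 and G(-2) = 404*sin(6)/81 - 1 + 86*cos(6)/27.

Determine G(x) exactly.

G(x) = x**3*sin(3*x) + 4*x**2*sin(3*x)/9 + x**2*cos(3*x) - 2*x*sin(3*x)/3 + 8*x*cos(3*x)/27 - 8*sin(3*x)/81 - 2*cos(3*x)/9 - 1

Recover the given G'(x) by differentiating a candidate G(x); any mismatch rules it out.
A general antiderivative is x**3*sin(3*x) + 4*x**2*sin(3*x)/9 + x**2*cos(3*x) - 2*x*sin(3*x)/3 + 8*x*cos(3*x)/27 - 8*sin(3*x)/81 - 2*cos(3*x)/9 + C.
The condition gives C = 404*sin(6)/81 - 1 + 86*cos(6)/27 - (404*sin(6)/81 + 86*cos(6)/27) = -1.
So G(x) = x**3*sin(3*x) + 4*x**2*sin(3*x)/9 + x**2*cos(3*x) - 2*x*sin(3*x)/3 + 8*x*cos(3*x)/27 - 8*sin(3*x)/81 - 2*cos(3*x)/9 - 1.
Check: d/dx[x**3*sin(3*x) + 4*x**2*sin(3*x)/9 + x**2*cos(3*x) - 2*x*sin(3*x)/3 + 8*x*cos(3*x)/27 - 8*sin(3*x)/81 - 2*cos(3*x)/9 - 1] = 3*x**3*cos(3*x) + 4*x**2*cos(3*x)/3, which equals G'(x).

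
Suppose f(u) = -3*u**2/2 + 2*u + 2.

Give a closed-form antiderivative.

The integrand splits into summands that can be handled one at a time.
Check: d/du[(-u**3 + 2*u**2 + 4*u + 2)/2] = -3*u**2/2 + 2*u + 2 = f(u).

An antiderivative is F(u) = (-u**3 + 2*u**2 + 4*u + 2)/2.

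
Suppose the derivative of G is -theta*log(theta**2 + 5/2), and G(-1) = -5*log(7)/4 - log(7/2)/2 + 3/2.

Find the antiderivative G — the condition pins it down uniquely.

Whatever form G(theta) takes, its d/dtheta must return the stated G'(theta).
A general antiderivative is -theta**2*log(theta**2 + 5/2)/2 + theta**2/2 - 5*log(2*theta**2 + 5)/4 + C.
The condition gives C = -5*log(7)/4 - log(7/2)/2 + 3/2 - (-5*log(7)/4 - log(7/2)/2 + 1/2) = 1.
So G(theta) = (-2*theta**2*log(theta**2 + 5/2) + 2*theta**2 - 5*log(2*theta**2 + 5) + 4)/4.
Check: d/dtheta[(-2*theta**2*log(theta**2 + 5/2) + 2*theta**2 - 5*log(2*theta**2 + 5) + 4)/4] = -theta*log(theta**2 + 5/2) = G'(theta).

G(theta) = (-2*theta**2*log(theta**2 + 5/2) + 2*theta**2 - 5*log(2*theta**2 + 5) + 4)/4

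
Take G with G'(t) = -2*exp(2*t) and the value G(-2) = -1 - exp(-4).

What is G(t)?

For G(t) to be correct, d/dt[G] must agree with the stated G'(t) identically.
A general antiderivative is -exp(2*t) + C.
The condition gives C = -1 - exp(-4) - (-exp(-4)) = -1.
So G(t) = -exp(2*t) - 1.
Check: d/dt[-exp(2*t) - 1] = -2*exp(2*t) = G'(t).

G(t) = -exp(2*t) - 1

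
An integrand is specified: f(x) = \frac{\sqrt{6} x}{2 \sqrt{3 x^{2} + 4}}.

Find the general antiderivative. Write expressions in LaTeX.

F(x) = \frac{\sqrt{6} \sqrt{3 x^{2} + 4}}{6} + C

f matches the chain-rule pattern g'(h)*h' with inner function h(x) = \frac{x^{2}}{2} + \frac{2}{3}; substituting u = h(x) collapses the integral.
Check: d/dx[\frac{\sqrt{6} \sqrt{3 x^{2} + 4}}{6}] = \frac{\sqrt{6} x}{2 \sqrt{3 x^{2} + 4}} = f(x).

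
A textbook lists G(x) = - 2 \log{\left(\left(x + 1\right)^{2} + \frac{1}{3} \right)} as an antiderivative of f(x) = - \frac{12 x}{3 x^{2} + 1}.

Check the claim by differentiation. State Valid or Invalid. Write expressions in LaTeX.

d/dx[G] = \frac{- 12 x - 12}{3 x^{2} + 6 x + 4}
d/dx[G] - f(x) = \frac{36 x^{2} + 36 x - 12}{9 x^{4} + 18 x^{3} + 15 x^{2} + 6 x + 4} != 0.

Invalid: d/dx[G] - f = \frac{36 x^{2} + 36 x - 12}{9 x^{4} + 18 x^{3} + 15 x^{2} + 6 x + 4}, which is not 0.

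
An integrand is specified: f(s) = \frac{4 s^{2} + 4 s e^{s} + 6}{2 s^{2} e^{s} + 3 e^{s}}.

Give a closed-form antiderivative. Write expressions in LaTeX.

An antiderivative is F(s) = \log{\left(2 s^{2} + 3 \right)} - 2 e^{- s}.

For F(s) to be correct the identity F'(s) - f(s) = 0 must hold.
Check: d/ds[\log{\left(2 s^{2} + 3 \right)} - 2 e^{- s}] = \frac{4 s^{2} + 4 s e^{s} + 6}{2 s^{2} e^{s} + 3 e^{s}} = f(s).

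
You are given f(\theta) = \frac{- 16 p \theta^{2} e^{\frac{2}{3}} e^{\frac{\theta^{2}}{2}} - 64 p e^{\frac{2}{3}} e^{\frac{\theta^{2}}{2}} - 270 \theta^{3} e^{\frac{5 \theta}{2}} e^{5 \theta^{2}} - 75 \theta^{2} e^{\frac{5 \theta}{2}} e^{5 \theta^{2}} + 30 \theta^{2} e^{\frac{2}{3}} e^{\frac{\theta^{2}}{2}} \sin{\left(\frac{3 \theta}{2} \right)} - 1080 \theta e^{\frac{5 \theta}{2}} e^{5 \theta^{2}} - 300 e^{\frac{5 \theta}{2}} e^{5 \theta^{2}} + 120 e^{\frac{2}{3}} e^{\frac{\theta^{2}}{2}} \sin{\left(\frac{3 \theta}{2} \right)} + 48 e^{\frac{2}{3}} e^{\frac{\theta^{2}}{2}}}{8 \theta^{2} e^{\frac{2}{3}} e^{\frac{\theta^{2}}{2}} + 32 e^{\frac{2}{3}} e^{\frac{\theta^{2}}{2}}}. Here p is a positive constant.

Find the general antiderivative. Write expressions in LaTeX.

F(\theta) = - \frac{8 p \theta + \frac{15 e^{\frac{5 \theta}{2}} e^{\frac{9 \theta^{2}}{2}}}{e^{\frac{2}{3}}} + 10 \cos{\left(\frac{3 \theta}{2} \right)} - 12 \operatorname{atan}{\left(\frac{\theta}{2} \right)}}{4} + C

An antiderivative F(\theta) passes only if d/d\theta[F] lands on f(\theta) exactly.
Check: d/d\theta[- \frac{8 p \theta + \frac{15 e^{\frac{5 \theta}{2}} e^{\frac{9 \theta^{2}}{2}}}{e^{\frac{2}{3}}} + 10 \cos{\left(\frac{3 \theta}{2} \right)} - 12 \operatorname{atan}{\left(\frac{\theta}{2} \right)}}{4}] = \frac{- 16 p \theta^{2} e^{\frac{2}{3}} - 64 p e^{\frac{2}{3}} - 270 \theta^{3} e^{\frac{5 \theta}{2}} e^{\frac{9 \theta^{2}}{2}} - 75 \theta^{2} e^{\frac{5 \theta}{2}} e^{\frac{9 \theta^{2}}{2}} + 30 \theta^{2} e^{\frac{2}{3}} \sin{\left(\frac{3 \theta}{2} \right)} - 1080 \theta e^{\frac{5 \theta}{2}} e^{\frac{9 \theta^{2}}{2}} - 300 e^{\frac{5 \theta}{2}} e^{\frac{9 \theta^{2}}{2}} + 120 e^{\frac{2}{3}} \sin{\left(\frac{3 \theta}{2} \right)} + 48 e^{\frac{2}{3}}}{8 \theta^{2} e^{\frac{2}{3}} + 32 e^{\frac{2}{3}}}, which equals f(\theta).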